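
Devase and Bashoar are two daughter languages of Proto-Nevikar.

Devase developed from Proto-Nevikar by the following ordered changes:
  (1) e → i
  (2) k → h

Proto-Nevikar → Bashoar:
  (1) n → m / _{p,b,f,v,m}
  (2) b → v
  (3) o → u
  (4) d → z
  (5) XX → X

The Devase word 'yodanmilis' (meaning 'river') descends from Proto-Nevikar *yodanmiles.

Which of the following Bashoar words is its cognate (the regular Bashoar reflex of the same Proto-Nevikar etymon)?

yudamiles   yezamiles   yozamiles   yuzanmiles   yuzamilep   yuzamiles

Bashoar: *yodanmiles > yodammiles > yudammiles > yuzammiles > yuzamiles  (by nasal place assimilation, vowel merger, unconditioned shift, degemination)

yuzamiles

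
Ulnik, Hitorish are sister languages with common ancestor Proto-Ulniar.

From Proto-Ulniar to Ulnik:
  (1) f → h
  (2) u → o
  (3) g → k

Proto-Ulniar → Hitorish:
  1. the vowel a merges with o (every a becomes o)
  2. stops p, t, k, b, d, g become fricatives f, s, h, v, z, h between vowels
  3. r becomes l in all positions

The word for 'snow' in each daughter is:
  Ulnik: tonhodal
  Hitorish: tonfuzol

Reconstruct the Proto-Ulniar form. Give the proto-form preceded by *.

*tonfudal

Position 4: Ulnik has h, Hitorish has f. Taking the neighbouring segments as reconstructed: Ulnik h could go back to *f or *h; Hitorish f can only go back to *f — the one source consistent with every daughter is *f.
Position 6: Ulnik has d, Hitorish has z. Ulnik preserves d here (none of its changes turn any other segment into d), so the proto-segment is *d.
Verify the candidate proto-form against each daughter:
Ulnik: *tonfudal
  tonfudal → tonhudal   [unconditioned shift]
  tonhudal → tonhodal   [vowel merger]
  tonhodal (rule 3 does not apply)
  giving Ulnik tonhodal.
Hitorish: *tonfudal
  tonfudal → tonfudol   [vowel merger]
  tonfudol → tonfuzol   [intervocalic lenition]
  tonfuzol (rule 3 does not apply)
  giving Hitorish tonfuzol.
Only *tonfudal yields all of Ulnik tonhodal, Hitorish tonfuzol.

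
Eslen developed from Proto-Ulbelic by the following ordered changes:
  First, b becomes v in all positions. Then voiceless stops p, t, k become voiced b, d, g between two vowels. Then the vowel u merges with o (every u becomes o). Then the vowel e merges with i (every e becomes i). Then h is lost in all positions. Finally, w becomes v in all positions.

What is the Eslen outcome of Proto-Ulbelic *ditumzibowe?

didomzivovi

Eslen: start from *ditumzibowe.
  rule 1 (unconditioned shift): ditumzibowe → ditumzivowe
  rule 2 (intervocalic voicing): ditumzivowe → didumzivowe
  rule 3 (vowel merger): didumzivowe → didomzivowe
  rule 4 (vowel merger): didomzivowe → didomzivowi
  rule 5: no change — didomzivowi
  rule 6 (unconditioned shift): didomzivowi → didomzivovi
  ⇒ Eslen didomzivovi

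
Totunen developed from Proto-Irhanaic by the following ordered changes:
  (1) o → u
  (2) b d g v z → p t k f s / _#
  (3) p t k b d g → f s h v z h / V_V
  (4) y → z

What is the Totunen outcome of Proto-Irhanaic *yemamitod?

zemamisut

Totunen: *yemamitod
  yemamitod → yemamitud   [vowel merger]
  yemamitud → yemamitut   [final devoicing]
  yemamitut → yemamisut   [intervocalic lenition]
  yemamisut → zemamisut   [unconditioned shift]
  giving Totunen zemamisut.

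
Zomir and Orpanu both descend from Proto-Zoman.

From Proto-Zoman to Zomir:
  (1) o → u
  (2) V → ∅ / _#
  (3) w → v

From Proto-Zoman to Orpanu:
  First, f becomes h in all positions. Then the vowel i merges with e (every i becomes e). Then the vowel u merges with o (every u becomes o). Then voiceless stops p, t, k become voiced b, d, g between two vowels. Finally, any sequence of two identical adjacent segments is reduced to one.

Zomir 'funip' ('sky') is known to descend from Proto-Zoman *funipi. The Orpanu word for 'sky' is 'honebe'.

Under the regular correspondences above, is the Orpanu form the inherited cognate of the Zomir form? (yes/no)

yes

Derive the expected Orpanu reflex of *funipi:
Orpanu: *funipi
  funipi → hunipi   [unconditioned shift]
  hunipi → hunepe   [vowel merger]
  hunepe → honepe   [vowel merger]
  honepe → honebe   [intervocalic voicing]
  honebe (rule 5 does not apply)
  giving Orpanu honebe.
Orpanu 'honebe' matches the regular reflex exactly, so the pair is cognate.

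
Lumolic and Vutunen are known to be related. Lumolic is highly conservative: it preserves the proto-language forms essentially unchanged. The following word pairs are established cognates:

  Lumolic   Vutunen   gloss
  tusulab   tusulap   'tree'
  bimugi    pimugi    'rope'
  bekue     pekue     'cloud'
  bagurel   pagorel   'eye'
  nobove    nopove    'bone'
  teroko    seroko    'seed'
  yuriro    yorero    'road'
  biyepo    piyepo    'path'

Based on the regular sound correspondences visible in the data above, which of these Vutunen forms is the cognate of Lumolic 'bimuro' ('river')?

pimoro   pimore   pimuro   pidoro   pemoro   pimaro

pimoro

bimugi ~ pimugi, biyepo ~ piyepo — Lumolic b corresponds to Vutunen p word-initially before a front vowel.
bagurel ~ pagorel, yuriro ~ yorero — Lumolic u corresponds to Vutunen o after a consonant, before r.
Applying these to Lumolic 'bimuro':
  bimuro → pimuro   (b→p word-initially before a front vowel)
  pimuro → pimoro   (u→o after a consonant, before r)
So the Vutunen cognate is 'pimoro'.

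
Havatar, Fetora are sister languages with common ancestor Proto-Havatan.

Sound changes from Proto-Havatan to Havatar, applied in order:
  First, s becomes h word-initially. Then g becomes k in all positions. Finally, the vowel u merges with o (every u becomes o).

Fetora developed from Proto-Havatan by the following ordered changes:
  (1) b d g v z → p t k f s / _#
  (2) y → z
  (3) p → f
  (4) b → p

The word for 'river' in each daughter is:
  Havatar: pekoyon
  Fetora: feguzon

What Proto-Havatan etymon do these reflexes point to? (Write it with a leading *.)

*peguyon

Position 3: Havatar has k, Fetora has g. Fetora preserves g here (none of its changes turn any other segment into g), so the proto-segment is *g.
Position 5: Havatar has y, Fetora has z. Havatar preserves y here (none of its changes turn any other segment into y), so the proto-segment is *y.
Continuing position by position gives *peguyon; check it forward:
Havatar: *peguyon
  peguyon (rule 1 does not apply)
  peguyon → pekuyon   [unconditioned shift]
  pekuyon → pekoyon   [vowel merger]
  giving Havatar pekoyon.
Fetora: start from *peguyon.
  rule 1: no change — peguyon
  rule 2 (unconditioned shift): peguyon → peguzon
  rule 3 (unconditioned shift): peguzon → feguzon
  rule 4: no change — feguzon
  ⇒ Fetora feguzon
No other proto-form is consistent with every reflex, so the reconstruction is *peguyon.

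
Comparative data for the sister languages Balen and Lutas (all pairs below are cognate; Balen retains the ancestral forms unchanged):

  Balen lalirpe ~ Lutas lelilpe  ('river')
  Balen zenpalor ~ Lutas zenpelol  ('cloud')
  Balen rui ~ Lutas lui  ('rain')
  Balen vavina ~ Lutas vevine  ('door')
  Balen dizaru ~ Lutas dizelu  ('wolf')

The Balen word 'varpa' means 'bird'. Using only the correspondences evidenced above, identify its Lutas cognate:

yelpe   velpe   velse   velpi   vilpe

dizaru ~ dizelu — Balen a corresponds to Lutas e after a consonant, before r.
lalirpe ~ lelilpe — Balen r corresponds to Lutas l after a vowel, before a labial obstruent.
vavina ~ vevine — Balen a corresponds to Lutas e word-finally.
Applying these to Balen 'varpa':
  varpa → verpa   (a→e after a consonant, before r)
  verpa → velpa   (r→l after a vowel, before a labial obstruent)
  velpa → velpe   (a→e word-finally)
So the Lutas cognate is 'velpe'.

velpe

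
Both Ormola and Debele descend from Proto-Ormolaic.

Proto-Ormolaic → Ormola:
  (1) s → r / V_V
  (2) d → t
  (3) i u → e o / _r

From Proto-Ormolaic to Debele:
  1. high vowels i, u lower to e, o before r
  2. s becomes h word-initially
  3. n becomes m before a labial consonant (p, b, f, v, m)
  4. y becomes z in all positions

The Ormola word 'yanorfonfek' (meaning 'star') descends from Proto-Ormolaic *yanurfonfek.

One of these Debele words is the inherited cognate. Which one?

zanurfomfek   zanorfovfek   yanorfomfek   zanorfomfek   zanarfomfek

Debele: start from *yanurfonfek.
  rule 1 (pre-rhotic lowering): yanurfonfek → yanorfonfek
  rule 2: no change — yanorfonfek
  rule 3 (nasal place assimilation): yanorfonfek → yanorfomfek
  rule 4 (unconditioned shift): yanorfomfek → zanorfomfek
  ⇒ Debele zanorfomfek
The other candidates each miss or misapply at least one Debele change.

zanorfomfek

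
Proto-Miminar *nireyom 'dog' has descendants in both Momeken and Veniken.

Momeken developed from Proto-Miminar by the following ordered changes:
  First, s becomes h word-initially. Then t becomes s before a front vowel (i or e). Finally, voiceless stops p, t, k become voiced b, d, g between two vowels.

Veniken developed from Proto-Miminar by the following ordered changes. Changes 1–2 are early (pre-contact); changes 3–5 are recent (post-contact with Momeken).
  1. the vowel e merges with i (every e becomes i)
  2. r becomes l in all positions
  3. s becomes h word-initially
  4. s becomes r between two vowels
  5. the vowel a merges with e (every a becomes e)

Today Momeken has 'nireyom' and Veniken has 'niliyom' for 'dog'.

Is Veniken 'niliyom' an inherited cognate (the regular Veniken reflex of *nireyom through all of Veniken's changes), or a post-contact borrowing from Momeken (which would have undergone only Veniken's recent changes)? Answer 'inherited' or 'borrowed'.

inherited

If inherited, *nireyom would pass through all of Veniken's changes:
Veniken: start from *nireyom.
  rule 1 (vowel merger): nireyom → niriyom
  rule 2 (unconditioned shift): niriyom → niliyom
  rule 3: no change — niliyom
  rule 4: no change — niliyom
  rule 5: no change — niliyom
  ⇒ Veniken niliyom
If borrowed from Momeken 'nireyom' after the early changes, it would undergo only the recent ones:
  rule 3 (debuccalisation): no change (nireyom)
  rule 4 (rhotacism): no change (nireyom)
  rule 5 (vowel merger): no change (nireyom)
  ⇒ as a loan: nireyom
Veniken 'niliyom' matches the inherited outcome exactly, so it is an inherited cognate, not a loan.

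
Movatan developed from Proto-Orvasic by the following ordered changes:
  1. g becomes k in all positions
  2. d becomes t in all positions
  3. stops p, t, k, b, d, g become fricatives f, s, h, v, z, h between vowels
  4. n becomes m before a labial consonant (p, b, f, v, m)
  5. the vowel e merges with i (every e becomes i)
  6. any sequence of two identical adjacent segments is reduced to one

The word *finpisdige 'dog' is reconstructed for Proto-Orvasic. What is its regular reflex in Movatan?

fimpistihi

Movatan: start from *finpisdige.
  rule 1 (unconditioned shift): finpisdige → finpisdike
  rule 2 (unconditioned shift): finpisdike → finpistike
  rule 3 (intervocalic lenition): finpistike → finpistihe
  rule 4 (nasal place assimilation): finpistihe → fimpistihe
  rule 5 (vowel merger): fimpistihe → fimpistihi
  rule 6: no change — fimpistihi
  ⇒ Movatan fimpistihi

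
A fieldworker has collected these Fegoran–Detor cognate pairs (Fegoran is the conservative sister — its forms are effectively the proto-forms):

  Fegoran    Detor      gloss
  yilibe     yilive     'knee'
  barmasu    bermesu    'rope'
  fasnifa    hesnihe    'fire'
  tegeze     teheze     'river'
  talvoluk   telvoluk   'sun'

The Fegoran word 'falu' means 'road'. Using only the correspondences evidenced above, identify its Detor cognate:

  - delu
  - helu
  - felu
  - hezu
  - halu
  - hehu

helu

fasnifa ~ hesnihe — Fegoran f corresponds to Detor h word-initially before a back vowel.
barmasu ~ bermesu, fasnifa ~ hesnihe — Fegoran a corresponds to Detor e after a consonant, before a consonant other than r, m, n, p, b, f, v.
Applying these to Fegoran 'falu':
  falu → halu   (f→h word-initially before a back vowel)
  halu → helu   (a→e after a consonant, before a consonant other than r, m, n, p, b, f, v)
So the Detor cognate is 'helu'.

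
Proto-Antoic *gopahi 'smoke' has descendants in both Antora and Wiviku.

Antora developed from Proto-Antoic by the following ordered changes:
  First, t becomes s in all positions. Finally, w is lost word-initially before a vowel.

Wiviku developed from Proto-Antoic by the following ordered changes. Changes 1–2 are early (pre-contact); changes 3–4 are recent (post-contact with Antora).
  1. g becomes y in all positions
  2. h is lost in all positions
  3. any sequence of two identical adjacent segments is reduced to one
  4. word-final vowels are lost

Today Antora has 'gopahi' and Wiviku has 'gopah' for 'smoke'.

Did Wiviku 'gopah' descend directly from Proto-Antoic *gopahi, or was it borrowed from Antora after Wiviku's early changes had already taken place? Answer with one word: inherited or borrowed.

borrowed

If inherited, *gopahi would pass through all of Wiviku's changes:
Wiviku: *gopahi
  gopahi → yopahi   [unconditioned shift]
  yopahi → yopai   [h-loss]
  yopai (rule 3 does not apply)
  yopai → yopa   [apocope]
  giving Wiviku yopa.
If borrowed from Antora 'gopahi' after the early changes, it would undergo only the recent ones:
  rule 3 (degemination): no change (gopahi)
  rule 4 (apocope): gopahi → gopah
  ⇒ as a loan: gopah
Wiviku 'gopah' matches the loan outcome 'gopah', not the inherited 'yopa' — it skipped the early Wiviku changes, so it was borrowed from Antora.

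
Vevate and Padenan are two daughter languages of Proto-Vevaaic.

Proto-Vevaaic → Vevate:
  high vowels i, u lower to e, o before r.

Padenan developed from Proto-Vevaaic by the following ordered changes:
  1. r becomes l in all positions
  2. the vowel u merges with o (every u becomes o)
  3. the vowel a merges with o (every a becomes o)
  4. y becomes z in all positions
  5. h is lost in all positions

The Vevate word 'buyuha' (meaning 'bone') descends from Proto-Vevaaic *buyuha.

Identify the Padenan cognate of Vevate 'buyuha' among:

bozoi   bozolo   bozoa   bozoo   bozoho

Padenan: *buyuha
  buyuha (rule 1 does not apply)
  buyuha → boyoha   [vowel merger]
  boyoha → boyoho   [vowel merger]
  boyoho → bozoho   [unconditioned shift]
  bozoho → bozoo   [h-loss]
  giving Padenan bozoo.

bozoo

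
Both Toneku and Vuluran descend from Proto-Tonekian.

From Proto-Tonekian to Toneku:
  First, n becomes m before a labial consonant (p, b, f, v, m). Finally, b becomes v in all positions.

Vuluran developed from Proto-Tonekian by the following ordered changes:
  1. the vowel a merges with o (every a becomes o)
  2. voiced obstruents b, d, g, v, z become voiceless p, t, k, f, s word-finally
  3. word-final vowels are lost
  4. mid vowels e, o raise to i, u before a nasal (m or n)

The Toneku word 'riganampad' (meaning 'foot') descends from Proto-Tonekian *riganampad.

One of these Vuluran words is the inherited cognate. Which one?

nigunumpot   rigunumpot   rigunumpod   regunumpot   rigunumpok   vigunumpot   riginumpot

Vuluran: *riganampad > rigonompod > rigonompot > rigunumpot  (by vowel merger, final devoicing, pre-nasal raising)
The other candidates each miss or misapply at least one Vuluran change.

rigunumpot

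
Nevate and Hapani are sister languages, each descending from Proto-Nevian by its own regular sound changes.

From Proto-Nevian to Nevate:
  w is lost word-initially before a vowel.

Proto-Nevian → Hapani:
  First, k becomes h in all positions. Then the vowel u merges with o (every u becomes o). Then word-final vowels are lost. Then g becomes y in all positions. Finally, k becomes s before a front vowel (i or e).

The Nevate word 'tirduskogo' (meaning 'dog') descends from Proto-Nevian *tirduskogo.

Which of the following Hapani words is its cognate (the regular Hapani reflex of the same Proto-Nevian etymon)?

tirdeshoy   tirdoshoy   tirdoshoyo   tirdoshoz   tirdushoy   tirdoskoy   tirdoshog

tirdoshoy

Hapani: *tirduskogo > tirdushogo > tirdoshogo > tirdoshog > tirdoshoy  (by unconditioned shift, vowel merger, apocope, unconditioned shift)
Among the options, 'tirdoshoy' alone shows every Hapani change applied in order.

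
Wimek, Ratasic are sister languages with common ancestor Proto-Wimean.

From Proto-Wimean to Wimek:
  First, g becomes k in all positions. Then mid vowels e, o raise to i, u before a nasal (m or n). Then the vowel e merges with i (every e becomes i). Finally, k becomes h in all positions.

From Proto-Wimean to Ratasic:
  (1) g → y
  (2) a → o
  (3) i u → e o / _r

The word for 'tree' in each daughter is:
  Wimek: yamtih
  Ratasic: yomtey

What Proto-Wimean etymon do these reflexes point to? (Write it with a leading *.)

*yamteg

Position 2: Wimek has a, Ratasic has o. Wimek preserves a here (none of its changes turn any other segment into a), so the proto-segment is *a.
Position 6: Wimek has h, Ratasic has y. Taking the neighbouring segments as reconstructed: Wimek h could go back to *k or *g or *h; Ratasic y could go back to *g or *y — the one source consistent with every daughter is *g.
This points to *yamteg. Verify forward in each daughter:
Wimek: start from *yamteg.
  rule 1 (unconditioned shift): yamteg → yamtek
  rule 2: no change — yamtek
  rule 3 (vowel merger): yamtek → yamtik
  rule 4 (unconditioned shift): yamtik → yamtih
  ⇒ Wimek yamtih
Ratasic: *yamteg
  yamteg → yamtey   [unconditioned shift]
  yamtey → yomtey   [vowel merger]
  yomtey (rule 3 does not apply)
  giving Ratasic yomtey.
No other proto-form is consistent with every reflex, so the reconstruction is *yamteg.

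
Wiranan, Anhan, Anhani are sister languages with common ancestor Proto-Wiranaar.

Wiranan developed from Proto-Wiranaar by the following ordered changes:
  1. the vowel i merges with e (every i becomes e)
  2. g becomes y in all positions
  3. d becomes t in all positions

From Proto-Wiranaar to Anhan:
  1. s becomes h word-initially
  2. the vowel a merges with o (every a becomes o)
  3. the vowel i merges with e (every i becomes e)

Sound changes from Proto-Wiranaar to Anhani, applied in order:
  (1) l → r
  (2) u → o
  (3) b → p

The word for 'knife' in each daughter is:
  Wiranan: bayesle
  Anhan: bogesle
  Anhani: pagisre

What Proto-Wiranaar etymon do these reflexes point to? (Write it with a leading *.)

*bagisle

Position 4: Wiranan has e, Anhan has e, Anhani has i. Anhani preserves i here (none of its changes turn any other segment into i), so the proto-segment is *i.
Position 6: Wiranan has l, Anhan has l, Anhani has r. Wiranan preserves l here (none of its changes turn any other segment into l), so the proto-segment is *l.
Continuing position by position gives *bagisle; check it forward:
Wiranan: start from *bagisle.
  rule 1 (vowel merger): bagisle → bagesle
  rule 2 (unconditioned shift): bagesle → bayesle
  rule 3: no change — bayesle
  ⇒ Wiranan bayesle
Anhan: *bagisle
  bagisle (rule 1 does not apply)
  bagisle → bogisle   [vowel merger]
  bogisle → bogesle   [vowel merger]
  giving Anhan bogesle.
Anhani: *bagisle
  bagisle → bagisre   [unconditioned shift]
  bagisre (rule 2 does not apply)
  bagisre → pagisre   [unconditioned shift]
  giving Anhani pagisre.
*bagisle is the unique common source.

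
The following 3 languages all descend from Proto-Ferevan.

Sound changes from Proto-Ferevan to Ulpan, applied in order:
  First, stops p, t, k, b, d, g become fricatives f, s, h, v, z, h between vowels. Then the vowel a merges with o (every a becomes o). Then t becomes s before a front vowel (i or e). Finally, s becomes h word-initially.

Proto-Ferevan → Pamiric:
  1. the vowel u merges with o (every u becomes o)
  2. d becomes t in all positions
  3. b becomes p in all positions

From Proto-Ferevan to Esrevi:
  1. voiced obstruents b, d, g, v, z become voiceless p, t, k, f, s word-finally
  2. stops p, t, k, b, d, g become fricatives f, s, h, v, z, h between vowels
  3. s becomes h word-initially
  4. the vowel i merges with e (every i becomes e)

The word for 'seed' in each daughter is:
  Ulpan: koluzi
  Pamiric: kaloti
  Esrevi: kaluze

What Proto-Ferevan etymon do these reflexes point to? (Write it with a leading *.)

*kaludi

Position 5: Ulpan has z, Pamiric has t, Esrevi has z. Taking the neighbouring segments as reconstructed: Ulpan z could go back to *d or *z; Pamiric t could go back to *t or *d; Esrevi z could go back to *d or *z — the one source consistent with every daughter is *d.
Position 6: Ulpan has i, Pamiric has i, Esrevi has e. Ulpan preserves i here (none of its changes turn any other segment into i), so the proto-segment is *i.
This points to *kaludi. Verify forward in each daughter:
Ulpan: *kaludi
  kaludi → kaluzi   [intervocalic lenition]
  kaluzi → koluzi   [vowel merger]
  koluzi (rule 3 does not apply)
  koluzi (rule 4 does not apply)
  giving Ulpan koluzi.
Pamiric: start from *kaludi.
  rule 1 (vowel merger): kaludi → kalodi
  rule 2 (unconditioned shift): kalodi → kaloti
  rule 3: no change — kaloti
  ⇒ Pamiric kaloti
Esrevi: *kaludi > kaluzi > kaluze  (by intervocalic lenition, vowel merger)
*kaludi is the unique common source.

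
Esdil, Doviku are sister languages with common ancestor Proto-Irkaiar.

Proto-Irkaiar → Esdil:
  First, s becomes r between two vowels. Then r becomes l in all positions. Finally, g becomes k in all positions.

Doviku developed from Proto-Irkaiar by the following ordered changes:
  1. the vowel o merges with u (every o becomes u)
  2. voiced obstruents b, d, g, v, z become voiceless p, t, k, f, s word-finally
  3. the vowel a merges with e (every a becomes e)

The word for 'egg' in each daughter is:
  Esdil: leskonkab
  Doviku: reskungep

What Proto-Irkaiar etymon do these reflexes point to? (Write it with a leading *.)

*reskongab

Position 7: Esdil has k, Doviku has g. Doviku preserves g here (none of its changes turn any other segment into g), so the proto-segment is *g.
Position 5: Esdil has o, Doviku has u. Esdil preserves o here (none of its changes turn any other segment into o), so the proto-segment is *o.
Position 8: Esdil has a, Doviku has e. Esdil preserves a here (none of its changes turn any other segment into a), so the proto-segment is *a.
Verify the candidate proto-form against each daughter:
Esdil: start from *reskongab.
  rule 1: no change — reskongab
  rule 2 (unconditioned shift): reskongab → leskongab
  rule 3 (unconditioned shift): leskongab → leskonkab
  ⇒ Esdil leskonkab
Doviku: start from *reskongab.
  rule 1 (vowel merger): reskongab → reskungab
  rule 2 (final devoicing): reskungab → reskungap
  rule 3 (vowel merger): reskungap → reskungep
  ⇒ Doviku reskungep
Only *reskongab yields all of Esdil leskonkab, Doviku reskungep.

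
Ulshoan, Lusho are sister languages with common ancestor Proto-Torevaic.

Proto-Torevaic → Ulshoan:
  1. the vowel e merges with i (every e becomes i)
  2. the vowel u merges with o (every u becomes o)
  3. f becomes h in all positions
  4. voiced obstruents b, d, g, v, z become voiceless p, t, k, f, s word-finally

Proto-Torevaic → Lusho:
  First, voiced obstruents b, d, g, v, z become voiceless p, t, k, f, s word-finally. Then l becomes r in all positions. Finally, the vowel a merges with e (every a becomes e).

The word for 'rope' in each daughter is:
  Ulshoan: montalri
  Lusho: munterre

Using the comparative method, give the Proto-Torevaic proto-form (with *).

*muntalre

Position 6: Ulshoan has l, Lusho has r. Ulshoan preserves l here (none of its changes turn any other segment into l), so the proto-segment is *l.
Position 2: Ulshoan has o, Lusho has u. Lusho preserves u here (none of its changes turn any other segment into u), so the proto-segment is *u.
Position 5: Ulshoan has a, Lusho has e. Ulshoan preserves a here (none of its changes turn any other segment into a), so the proto-segment is *a.
Verify the candidate proto-form against each daughter:
Ulshoan: start from *muntalre.
  rule 1 (vowel merger): muntalre → muntalri
  rule 2 (vowel merger): muntalri → montalri
  rule 3: no change — montalri
  rule 4: no change — montalri
  ⇒ Ulshoan montalri
Lusho: *muntalre
  muntalre (rule 1 does not apply)
  muntalre → muntarre   [unconditioned shift]
  muntarre → munterre   [vowel merger]
  giving Lusho munterre.
No other proto-form is consistent with every reflex, so the reconstruction is *muntalre.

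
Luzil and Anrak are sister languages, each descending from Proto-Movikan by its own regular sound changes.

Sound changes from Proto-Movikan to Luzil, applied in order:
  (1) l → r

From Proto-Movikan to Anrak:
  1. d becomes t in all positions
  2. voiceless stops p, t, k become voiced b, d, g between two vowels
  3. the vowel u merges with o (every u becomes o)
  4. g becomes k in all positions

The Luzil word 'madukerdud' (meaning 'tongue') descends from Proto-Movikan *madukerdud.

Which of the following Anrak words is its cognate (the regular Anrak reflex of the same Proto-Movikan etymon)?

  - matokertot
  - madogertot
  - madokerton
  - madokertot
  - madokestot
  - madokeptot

Anrak: start from *madukerdud.
  rule 1 (unconditioned shift): madukerdud → matukertut
  rule 2 (intervocalic voicing): matukertut → madugertut
  rule 3 (vowel merger): madugertut → madogertot
  rule 4 (unconditioned shift): madogertot → madokertot
  ⇒ Anrak madokertot
Only 'madokertot' matches the regular Anrak development of *madukerdud.

madokertot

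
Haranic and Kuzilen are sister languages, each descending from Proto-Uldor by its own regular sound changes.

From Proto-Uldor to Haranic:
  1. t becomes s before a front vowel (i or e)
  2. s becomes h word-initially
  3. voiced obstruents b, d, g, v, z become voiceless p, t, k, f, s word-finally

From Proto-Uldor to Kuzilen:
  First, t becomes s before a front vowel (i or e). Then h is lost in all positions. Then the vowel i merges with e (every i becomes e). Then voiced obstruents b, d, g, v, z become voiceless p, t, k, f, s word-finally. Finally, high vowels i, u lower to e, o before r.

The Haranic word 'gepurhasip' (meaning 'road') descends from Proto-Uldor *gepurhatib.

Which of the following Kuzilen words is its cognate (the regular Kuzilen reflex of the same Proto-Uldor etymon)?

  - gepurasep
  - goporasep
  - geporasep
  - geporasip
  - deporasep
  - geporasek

Kuzilen: *gepurhatib
  gepurhatib → gepurhasib   [palatalisation]
  gepurhasib → gepurasib   [h-loss]
  gepurasib → gepuraseb   [vowel merger]
  gepuraseb → gepurasep   [final devoicing]
  gepurasep → geporasep   [pre-rhotic lowering]
  giving Kuzilen geporasep.
The other candidates each miss or misapply at least one Kuzilen change.

geporasep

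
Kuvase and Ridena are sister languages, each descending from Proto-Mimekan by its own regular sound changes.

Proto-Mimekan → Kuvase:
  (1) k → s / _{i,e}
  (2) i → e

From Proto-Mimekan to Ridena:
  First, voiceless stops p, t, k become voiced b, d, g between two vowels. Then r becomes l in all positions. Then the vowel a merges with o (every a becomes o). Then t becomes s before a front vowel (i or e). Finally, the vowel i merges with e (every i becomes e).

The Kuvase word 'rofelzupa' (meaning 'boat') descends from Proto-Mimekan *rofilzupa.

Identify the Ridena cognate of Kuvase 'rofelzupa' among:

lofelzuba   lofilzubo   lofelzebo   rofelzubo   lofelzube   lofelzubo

Ridena: *rofilzupa > rofilzuba > lofilzuba > lofilzubo > lofelzubo  (by intervocalic voicing, unconditioned shift, vowel merger, vowel merger)
Among the options, 'lofelzubo' alone shows every Ridena change applied in order.

lofelzubo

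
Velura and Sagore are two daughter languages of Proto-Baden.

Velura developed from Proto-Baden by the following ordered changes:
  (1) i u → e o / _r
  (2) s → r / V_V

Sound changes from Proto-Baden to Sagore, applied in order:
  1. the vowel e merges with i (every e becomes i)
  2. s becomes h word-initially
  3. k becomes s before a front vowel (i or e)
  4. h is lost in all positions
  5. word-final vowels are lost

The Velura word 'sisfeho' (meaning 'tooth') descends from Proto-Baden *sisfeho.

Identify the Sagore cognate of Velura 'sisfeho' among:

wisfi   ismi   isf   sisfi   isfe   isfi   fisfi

isfi

Sagore: start from *sisfeho.
  rule 1 (vowel merger): sisfeho → sisfiho
  rule 2 (debuccalisation): sisfiho → hisfiho
  rule 3: no change — hisfiho
  rule 4 (h-loss): hisfiho → isfio
  rule 5 (apocope): isfio → isfi
  ⇒ Sagore isfi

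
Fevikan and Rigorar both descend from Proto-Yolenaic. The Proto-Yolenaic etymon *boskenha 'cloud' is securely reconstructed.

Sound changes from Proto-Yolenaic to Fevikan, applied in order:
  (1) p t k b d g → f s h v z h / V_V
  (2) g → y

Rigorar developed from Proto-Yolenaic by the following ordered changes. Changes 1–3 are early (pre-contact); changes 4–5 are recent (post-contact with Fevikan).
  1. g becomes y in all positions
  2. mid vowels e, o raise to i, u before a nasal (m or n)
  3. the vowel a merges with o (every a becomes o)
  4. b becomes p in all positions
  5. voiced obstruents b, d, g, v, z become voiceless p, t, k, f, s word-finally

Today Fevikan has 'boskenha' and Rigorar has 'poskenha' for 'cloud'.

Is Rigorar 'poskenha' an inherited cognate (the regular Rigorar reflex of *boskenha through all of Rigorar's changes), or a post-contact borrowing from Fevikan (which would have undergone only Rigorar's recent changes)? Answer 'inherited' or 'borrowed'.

If inherited, *boskenha would pass through all of Rigorar's changes:
Rigorar: start from *boskenha.
  rule 1: no change — boskenha
  rule 2 (pre-nasal raising): boskenha → boskinha
  rule 3 (vowel merger): boskinha → boskinho
  rule 4 (unconditioned shift): boskinho → poskinho
  rule 5: no change — poskinho
  ⇒ Rigorar poskinho
If borrowed from Fevikan 'boskenha' after the early changes, it would undergo only the recent ones:
  rule 4 (unconditioned shift): boskenha → poskenha
  rule 5 (final devoicing): no change (poskenha)
  ⇒ as a loan: poskenha
Rigorar 'poskenha' matches the loan outcome 'poskenha', not the inherited 'poskinho' — it skipped the early Rigorar changes, so it was borrowed from Fevikan.

borrowed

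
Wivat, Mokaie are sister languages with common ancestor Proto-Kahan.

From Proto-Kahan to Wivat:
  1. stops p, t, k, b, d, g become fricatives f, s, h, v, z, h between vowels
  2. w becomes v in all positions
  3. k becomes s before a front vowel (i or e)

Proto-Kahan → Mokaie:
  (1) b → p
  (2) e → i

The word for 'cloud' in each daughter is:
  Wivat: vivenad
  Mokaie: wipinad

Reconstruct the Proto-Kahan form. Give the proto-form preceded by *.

Position 3: Wivat has v, Mokaie has p. Taking the neighbouring segments as reconstructed: Wivat v could go back to *b or *v or *w; Mokaie p could go back to *p or *b — the one source consistent with every daughter is *b.
Position 4: Wivat has e, Mokaie has i. Wivat preserves e here (none of its changes turn any other segment into e), so the proto-segment is *e.
Verify the candidate proto-form against each daughter:
Wivat: start from *wibenad.
  rule 1 (intervocalic lenition): wibenad → wivenad
  rule 2 (unconditioned shift): wivenad → vivenad
  rule 3: no change — vivenad
  ⇒ Wivat vivenad
Mokaie: *wibenad > wipenad > wipinad  (by unconditioned shift, vowel merger)
No other proto-form is consistent with every reflex, so the reconstruction is *wibenad.

*wibenad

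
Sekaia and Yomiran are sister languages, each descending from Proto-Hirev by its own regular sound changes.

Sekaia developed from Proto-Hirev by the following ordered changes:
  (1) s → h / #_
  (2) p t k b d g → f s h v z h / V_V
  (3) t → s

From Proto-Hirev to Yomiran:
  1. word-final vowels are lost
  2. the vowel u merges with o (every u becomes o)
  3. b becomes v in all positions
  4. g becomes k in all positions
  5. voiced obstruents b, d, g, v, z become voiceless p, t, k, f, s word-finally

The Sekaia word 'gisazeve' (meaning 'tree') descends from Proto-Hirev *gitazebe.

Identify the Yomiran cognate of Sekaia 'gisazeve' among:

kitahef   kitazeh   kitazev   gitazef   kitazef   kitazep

Yomiran: start from *gitazebe.
  rule 1 (apocope): gitazebe → gitazeb
  rule 2: no change — gitazeb
  rule 3 (unconditioned shift): gitazeb → gitazev
  rule 4 (unconditioned shift): gitazev → kitazev
  rule 5 (final devoicing): kitazev → kitazef
  ⇒ Yomiran kitazef
The other candidates each miss or misapply at least one Yomiran change.

kitazef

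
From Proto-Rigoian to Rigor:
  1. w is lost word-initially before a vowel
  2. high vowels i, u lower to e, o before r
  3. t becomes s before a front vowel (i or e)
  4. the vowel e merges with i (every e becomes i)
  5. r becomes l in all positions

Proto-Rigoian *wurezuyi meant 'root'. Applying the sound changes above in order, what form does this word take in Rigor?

olizuyi

Rigor: start from *wurezuyi.
  rule 1 (glide loss): wurezuyi → urezuyi
  rule 2 (pre-rhotic lowering): urezuyi → orezuyi
  rule 3: no change — orezuyi
  rule 4 (vowel merger): orezuyi → orizuyi
  rule 5 (unconditioned shift): orizuyi → olizuyi
  ⇒ Rigor olizuyi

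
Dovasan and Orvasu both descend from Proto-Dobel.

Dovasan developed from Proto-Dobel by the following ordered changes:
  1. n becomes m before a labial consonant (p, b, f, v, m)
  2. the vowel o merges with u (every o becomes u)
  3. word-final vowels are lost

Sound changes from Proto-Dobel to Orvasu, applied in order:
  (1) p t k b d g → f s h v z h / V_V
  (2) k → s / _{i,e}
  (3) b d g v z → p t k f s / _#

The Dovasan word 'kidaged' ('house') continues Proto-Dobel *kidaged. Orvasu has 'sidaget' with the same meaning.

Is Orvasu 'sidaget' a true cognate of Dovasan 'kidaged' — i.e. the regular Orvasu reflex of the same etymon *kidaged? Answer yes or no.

no

Derive the expected Orvasu reflex of *kidaged:
Orvasu: *kidaged
  kidaged → kizahed   [intervocalic lenition]
  kizahed → sizahed   [palatalisation]
  sizahed → sizahet   [final devoicing]
  giving Orvasu sizahet.
The regular Orvasu reflex would be 'sizahet', but the attested form is 'sidaget'. The correspondence is irregular, so they are not cognates (the Orvasu form has a different source).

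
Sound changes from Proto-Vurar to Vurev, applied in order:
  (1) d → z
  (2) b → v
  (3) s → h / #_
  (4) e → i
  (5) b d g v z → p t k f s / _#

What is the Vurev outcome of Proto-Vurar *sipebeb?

Vurev: *sipebeb > sipevev > hipevev > hipiviv > hipivif  (by unconditioned shift, debuccalisation, vowel merger, final devoicing)

hipivif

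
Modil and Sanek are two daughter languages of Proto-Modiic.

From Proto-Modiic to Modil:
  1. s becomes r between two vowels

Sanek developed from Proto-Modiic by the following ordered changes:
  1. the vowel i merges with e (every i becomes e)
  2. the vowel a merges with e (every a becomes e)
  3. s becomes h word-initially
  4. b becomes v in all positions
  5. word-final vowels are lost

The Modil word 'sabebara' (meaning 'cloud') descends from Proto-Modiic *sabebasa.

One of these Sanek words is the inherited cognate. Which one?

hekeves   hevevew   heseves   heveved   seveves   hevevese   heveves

Sanek: *sabebasa
  sabebasa (rule 1 does not apply)
  sabebasa → sebebese   [vowel merger]
  sebebese → hebebese   [debuccalisation]
  hebebese → hevevese   [unconditioned shift]
  hevevese → heveves   [apocope]
  giving Sanek heveves.
The other candidates each miss or misapply at least one Sanek change.

heveves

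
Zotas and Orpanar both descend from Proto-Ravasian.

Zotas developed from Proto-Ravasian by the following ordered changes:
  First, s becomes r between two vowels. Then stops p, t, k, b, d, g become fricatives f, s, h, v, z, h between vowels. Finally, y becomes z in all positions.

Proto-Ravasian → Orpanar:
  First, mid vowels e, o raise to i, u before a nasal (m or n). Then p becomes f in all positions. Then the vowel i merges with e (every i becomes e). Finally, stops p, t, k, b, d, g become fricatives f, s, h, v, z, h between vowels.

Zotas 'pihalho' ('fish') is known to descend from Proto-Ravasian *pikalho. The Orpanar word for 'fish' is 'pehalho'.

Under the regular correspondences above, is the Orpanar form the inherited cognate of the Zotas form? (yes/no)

no

Derive the expected Orpanar reflex of *pikalho:
Orpanar: start from *pikalho.
  rule 1: no change — pikalho
  rule 2 (unconditioned shift): pikalho → fikalho
  rule 3 (vowel merger): fikalho → fekalho
  rule 4 (intervocalic lenition): fekalho → fehalho
  ⇒ Orpanar fehalho
The regular Orpanar reflex would be 'fehalho', but the attested form is 'pehalho'. The correspondence is irregular, so they are not cognates (the Orpanar form has a different source).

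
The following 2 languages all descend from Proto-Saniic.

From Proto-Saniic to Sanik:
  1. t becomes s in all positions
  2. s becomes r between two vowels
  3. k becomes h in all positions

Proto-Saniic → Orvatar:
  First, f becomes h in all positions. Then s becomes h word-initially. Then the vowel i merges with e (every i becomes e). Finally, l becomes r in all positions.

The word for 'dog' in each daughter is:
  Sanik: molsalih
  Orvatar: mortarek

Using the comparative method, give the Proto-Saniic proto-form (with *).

Position 4: Sanik has s, Orvatar has t. Orvatar preserves t here (none of its changes turn any other segment into t), so the proto-segment is *t.
Position 3: Sanik has l, Orvatar has r. Sanik preserves l here (none of its changes turn any other segment into l), so the proto-segment is *l.
Verify the candidate proto-form against each daughter:
Sanik: start from *moltalik.
  rule 1 (unconditioned shift): moltalik → molsalik
  rule 2: no change — molsalik
  rule 3 (unconditioned shift): molsalik → molsalih
  ⇒ Sanik molsalih
Orvatar: *moltalik > moltalek > mortarek  (by vowel merger, unconditioned shift)
*moltalik is the unique common source.

*moltalik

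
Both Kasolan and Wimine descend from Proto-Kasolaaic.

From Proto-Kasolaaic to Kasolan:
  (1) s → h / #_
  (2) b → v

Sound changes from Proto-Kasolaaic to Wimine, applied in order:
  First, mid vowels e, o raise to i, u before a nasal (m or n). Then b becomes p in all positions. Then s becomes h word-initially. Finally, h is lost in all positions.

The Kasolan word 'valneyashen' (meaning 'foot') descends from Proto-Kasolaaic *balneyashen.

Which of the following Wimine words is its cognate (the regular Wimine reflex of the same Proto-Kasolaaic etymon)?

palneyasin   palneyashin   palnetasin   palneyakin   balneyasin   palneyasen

palneyasin

Wimine: start from *balneyashen.
  rule 1 (pre-nasal raising): balneyashen → balneyashin
  rule 2 (unconditioned shift): balneyashin → palneyashin
  rule 3: no change — palneyashin
  rule 4 (h-loss): palneyashin → palneyasin
  ⇒ Wimine palneyasin
Only 'palneyasin' matches the regular Wimine development of *balneyashen.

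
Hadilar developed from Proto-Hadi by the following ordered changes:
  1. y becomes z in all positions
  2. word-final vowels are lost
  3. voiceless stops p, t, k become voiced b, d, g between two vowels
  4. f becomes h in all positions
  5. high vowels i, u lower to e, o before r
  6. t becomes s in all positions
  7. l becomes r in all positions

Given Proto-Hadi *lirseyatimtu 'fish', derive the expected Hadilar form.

rersezadims

Hadilar: start from *lirseyatimtu.
  rule 1 (unconditioned shift): lirseyatimtu → lirsezatimtu
  rule 2 (apocope): lirsezatimtu → lirsezatimt
  rule 3 (intervocalic voicing): lirsezatimt → lirsezadimt
  rule 4: no change — lirsezadimt
  rule 5 (pre-rhotic lowering): lirsezadimt → lersezadimt
  rule 6 (unconditioned shift): lersezadimt → lersezadims
  rule 7 (unconditioned shift): lersezadims → rersezadims
  ⇒ Hadilar rersezadims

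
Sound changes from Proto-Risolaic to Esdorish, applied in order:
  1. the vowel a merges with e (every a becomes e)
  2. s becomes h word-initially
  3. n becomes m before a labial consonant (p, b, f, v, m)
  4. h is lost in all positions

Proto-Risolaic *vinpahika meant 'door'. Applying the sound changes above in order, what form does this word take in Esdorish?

vimpeike

Esdorish: start from *vinpahika.
  rule 1 (vowel merger): vinpahika → vinpehike
  rule 2: no change — vinpehike
  rule 3 (nasal place assimilation): vinpehike → vimpehike
  rule 4 (h-loss): vimpehike → vimpeike
  ⇒ Esdorish vimpeike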